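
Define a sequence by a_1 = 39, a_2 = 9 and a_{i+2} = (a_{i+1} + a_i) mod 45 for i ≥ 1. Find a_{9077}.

33

a_1 = 39,  a_2 = 9,  a_3 = 3,  a_4 = 12,  a_5 = 15,  a_6 = 27,  a_7 = 42,  a_8 = 24,  a_9 = 21,  a_{10} = 0,  a_{11} = 21,  a_{12} = 21,  a_{13} = 42,  a_{14} = 18,  a_{15} = 15,  a_{16} = 33,  a_{17} = 3,  a_{18} = 36,  a_{19} = 39,  a_{20} = 30,  a_{21} = 24,  a_{22} = 9,  a_{23} = 33,  a_{24} = 42,  a_{25} = 30,  a_{26} = 27,  a_{27} = 12,  a_{28} = 39,  a_{29} = 6,  a_{30} = 0,  a_{31} = 6,  a_{32} = 6,  a_{33} = 12,  a_{34} = 18,  a_{35} = 30,  a_{36} = 3,  a_{37} = 33,  a_{38} = 36,  a_{39} = 24,  a_{40} = 15,  a_{41} = 39,  a_{42} = 9.
The sequence repeats with period 40.
So a_{9077} = a_{1 + ((9077-1) mod 40)} = a_{37} = 33.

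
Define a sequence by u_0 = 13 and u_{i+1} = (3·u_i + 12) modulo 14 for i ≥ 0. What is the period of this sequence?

u_0 = 13, u_1 = 9, u_2 = 11, u_3 = 3, u_4 = 7, u_5 = 5, u_6 = 13.
The sequence repeats with period 6.

6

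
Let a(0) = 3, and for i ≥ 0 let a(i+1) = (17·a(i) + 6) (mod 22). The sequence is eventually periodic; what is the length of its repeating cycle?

We have a(0) = 3; a(1) = 13; a(2) = 7; a(3) = 15; a(4) = 19; a(5) = 21; a(6) = 11; a(7) = 17; a(8) = 9; a(9) = 5; a(10) = 3.
The sequence repeats with period 10.

10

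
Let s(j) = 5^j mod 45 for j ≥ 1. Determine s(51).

35

Listing terms: s(1) = 5,  s(2) = 25,  s(3) = 35,  s(4) = 40,  s(5) = 20,  s(6) = 10,  s(7) = 5.
The sequence repeats with period 6.
(51 - 1) mod 6 = 2, so s(51) = s(3) = 35.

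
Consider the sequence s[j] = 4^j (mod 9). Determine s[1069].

Computing terms: s[1] = 4; s[2] = 7; s[3] = 1; s[4] = 4.
The sequence repeats with period 3.
(1069 - 1) mod 3 = 0, so s[1069] = s[1] = 4.

4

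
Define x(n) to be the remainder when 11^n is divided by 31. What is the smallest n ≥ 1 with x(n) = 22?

x(0) = 1, x(1) = 11, x(2) = 28, x(3) = 29, x(4) = 9, x(5) = 6, x(6) = 4, x(7) = 13, x(8) = 19, x(9) = 23, x(10) = 5, x(11) = 24, x(12) = 16, x(13) = 21, x(14) = 14, x(15) = 30, x(16) = 20, x(17) = 3, x(18) = 2, x(19) = 22, x(20) = 25, x(21) = 27, x(22) = 18, x(23) = 12, x(24) = 8, x(25) = 26, x(26) = 7, x(27) = 15, x(28) = 10, x(29) = 17, x(30) = 1.
Since x(30) = x(0) = 1, the sequence is periodic with period 30.
The value 22 first appears (with n ≥ 1) at x(19).

19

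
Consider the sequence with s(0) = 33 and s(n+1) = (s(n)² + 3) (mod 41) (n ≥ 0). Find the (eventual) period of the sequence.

s(0) = 33; s(1) = 26; s(2) = 23; s(3) = 40; s(4) = 4; s(5) = 19; s(6) = 36; s(7) = 28; s(8) = 8; s(9) = 26.
Since s(9) = s(1) = 26, the sequence is eventually periodic: after a pre-period of length 1 it cycles with period 8.

8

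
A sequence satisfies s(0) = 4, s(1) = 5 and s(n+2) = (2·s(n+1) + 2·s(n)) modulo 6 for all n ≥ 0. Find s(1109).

0

Computing terms: s(0) = 4, s(1) = 5, s(2) = 0, s(3) = 4, s(4) = 2, s(5) = 0, s(6) = 4.
Since (s(5), s(6)) = (s(2), s(3)) = (0, 4) (two consecutive terms determine the rest), the sequence is eventually periodic: after a pre-period of length 2 it cycles with period 3.
For n ≥ 2, s(n) depends only on (n - 2) mod 3. (1109 - 2) mod 3 = 0, so s(1109) = s(2) = 0.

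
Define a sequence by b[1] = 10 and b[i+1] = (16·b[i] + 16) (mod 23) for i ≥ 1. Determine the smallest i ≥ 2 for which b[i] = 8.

We have b[1] = 10, b[2] = 15, b[3] = 3, b[4] = 18, b[5] = 5, b[6] = 4, b[7] = 11, b[8] = 8, b[9] = 6, b[10] = 20, b[11] = 14, b[12] = 10.
The sequence repeats with period 11.
The value 8 first appears (with i ≥ 2) at b[8].

8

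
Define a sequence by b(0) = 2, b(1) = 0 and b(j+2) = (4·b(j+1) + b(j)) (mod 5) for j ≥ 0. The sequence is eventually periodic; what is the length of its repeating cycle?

20

Computing terms: b(0) = 2; b(1) = 0; b(2) = 2; b(3) = 3; b(4) = 4; b(5) = 4; b(6) = 0; b(7) = 4; b(8) = 1; b(9) = 3; b(10) = 3; b(11) = 0; b(12) = 3; b(13) = 2; b(14) = 1; b(15) = 1; b(16) = 0; b(17) = 1; b(18) = 4; b(19) = 2; b(20) = 2; b(21) = 0.
Since (b(20), b(21)) = (b(0), b(1)) = (2, 0) (two consecutive terms determine the rest), the sequence is periodic with period 20.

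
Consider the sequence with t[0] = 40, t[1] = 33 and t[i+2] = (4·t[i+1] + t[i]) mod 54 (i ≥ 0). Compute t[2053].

We have t[0] = 40,  t[1] = 33,  t[2] = 10,  t[3] = 19,  t[4] = 32,  t[5] = 39,  t[6] = 26,  t[7] = 35,  t[8] = 4,  t[9] = 51,  t[10] = 46,  t[11] = 19,  t[12] = 14,  t[13] = 21,  t[14] = 44,  t[15] = 35,  t[16] = 22,  t[17] = 15,  t[18] = 28,  t[19] = 19,  t[20] = 50,  t[21] = 3,  t[22] = 8,  t[23] = 35,  t[24] = 40,  t[25] = 33.
The sequence repeats with period 24.
So t[2053] = t[0 + ((2053-0) mod 24)] = t[13] = 21.

21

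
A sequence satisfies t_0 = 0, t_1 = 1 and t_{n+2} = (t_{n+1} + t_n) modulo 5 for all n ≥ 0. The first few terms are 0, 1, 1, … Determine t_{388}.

1

Computing terms: t_0 = 0; t_1 = 1; t_2 = 1; t_3 = 2; t_4 = 3; t_5 = 0; t_6 = 3; t_7 = 3; t_8 = 1; t_9 = 4; t_{10} = 0; t_{11} = 4; t_{12} = 4; t_{13} = 3; t_{14} = 2; t_{15} = 0; t_{16} = 2; t_{17} = 2; t_{18} = 4; t_{19} = 1; t_{20} = 0; t_{21} = 1.
The sequence repeats with period 20.
(388 - 0) mod 20 = 8, so t_{388} = t_8 = 1.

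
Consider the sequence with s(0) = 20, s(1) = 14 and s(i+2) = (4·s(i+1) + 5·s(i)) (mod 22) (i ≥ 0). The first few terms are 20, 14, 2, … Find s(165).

Computing terms: s(0) = 20; s(1) = 14; s(2) = 2; s(3) = 12; s(4) = 14; s(5) = 6; s(6) = 6; s(7) = 10; s(8) = 4; s(9) = 0; s(10) = 20; s(11) = 14.
The sequence repeats with period 10.
(165 - 0) mod 10 = 5, so s(165) = s(5) = 6.

6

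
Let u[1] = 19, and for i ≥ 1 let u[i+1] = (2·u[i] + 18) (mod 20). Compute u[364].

18

Computing terms: u[1] = 19,  u[2] = 16,  u[3] = 10,  u[4] = 18,  u[5] = 14,  u[6] = 6,  u[7] = 10.
Since u[7] = u[3] = 10, the sequence is eventually periodic: after a pre-period of length 2 it cycles with period 4.
For i ≥ 3, u[i] depends only on (i - 3) mod 4. (364 - 3) mod 4 = 1, so u[364] = u[4] = 18.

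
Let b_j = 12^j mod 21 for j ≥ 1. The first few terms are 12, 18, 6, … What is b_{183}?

6

b_1 = 12, b_2 = 18, b_3 = 6, b_4 = 9, b_5 = 3, b_6 = 15, b_7 = 12.
The sequence repeats with period 6.
(183 - 1) mod 6 = 2, so b_{183} = b_3 = 6.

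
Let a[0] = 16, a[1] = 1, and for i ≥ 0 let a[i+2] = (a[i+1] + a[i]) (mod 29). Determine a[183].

1

a[0] = 16; a[1] = 1; a[2] = 17; a[3] = 18; a[4] = 6; a[5] = 24; a[6] = 1; a[7] = 25; a[8] = 26; a[9] = 22; a[10] = 19; a[11] = 12; a[12] = 2; a[13] = 14; a[14] = 16; a[15] = 1.
Since (a[14], a[15]) = (a[0], a[1]) = (16, 1) (two consecutive terms determine the rest), the sequence is periodic with period 14.
(183 - 0) mod 14 = 1, so a[183] = a[1] = 1.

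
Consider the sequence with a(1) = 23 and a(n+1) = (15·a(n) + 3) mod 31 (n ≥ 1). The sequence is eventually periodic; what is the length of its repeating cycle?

Computing terms: a(1) = 23, a(2) = 7, a(3) = 15, a(4) = 11, a(5) = 13, a(6) = 12, a(7) = 28, a(8) = 20, a(9) = 24, a(10) = 22, a(11) = 23.
Since a(11) = a(1) = 23, the sequence is periodic with period 10.

10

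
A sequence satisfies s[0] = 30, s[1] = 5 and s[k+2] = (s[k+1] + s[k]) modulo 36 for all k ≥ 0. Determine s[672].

30

Computing terms: s[0] = 30, s[1] = 5, s[2] = 35, s[3] = 4, s[4] = 3, s[5] = 7, s[6] = 10, s[7] = 17, s[8] = 27, s[9] = 8, s[10] = 35, s[11] = 7, s[12] = 6, s[13] = 13, s[14] = 19, s[15] = 32, s[16] = 15, s[17] = 11, s[18] = 26, s[19] = 1, s[20] = 27, s[21] = 28, s[22] = 19, s[23] = 11, s[24] = 30, s[25] = 5.
Since (s[24], s[25]) = (s[0], s[1]) = (30, 5) (two consecutive terms determine the rest), the sequence is periodic with period 24.
So s[672] = s[0 + ((672-0) mod 24)] = s[0] = 30.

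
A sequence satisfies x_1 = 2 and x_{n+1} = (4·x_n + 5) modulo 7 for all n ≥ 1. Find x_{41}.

x_1 = 2; x_2 = 6; x_3 = 1; x_4 = 2.
The sequence repeats with period 3.
(41 - 1) mod 3 = 1, so x_{41} = x_2 = 6.

6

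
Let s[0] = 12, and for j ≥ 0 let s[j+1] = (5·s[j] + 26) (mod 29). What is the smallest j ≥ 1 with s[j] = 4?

We have s[0] = 12, s[1] = 28, s[2] = 21, s[3] = 15, s[4] = 14, s[5] = 9, s[6] = 13, s[7] = 4, s[8] = 17, s[9] = 24, s[10] = 1, s[11] = 2, s[12] = 7, s[13] = 3, s[14] = 12.
The sequence repeats with period 14.
The value 4 first appears (with j ≥ 1) at s[7].

7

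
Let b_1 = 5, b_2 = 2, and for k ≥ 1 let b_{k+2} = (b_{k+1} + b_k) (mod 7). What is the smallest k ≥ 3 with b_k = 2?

Listing terms: b_1 = 5, b_2 = 2, b_3 = 0, b_4 = 2, b_5 = 2, b_6 = 4, b_7 = 6, b_8 = 3, b_9 = 2, b_{10} = 5, b_{11} = 0, b_{12} = 5, b_{13} = 5, b_{14} = 3, b_{15} = 1, b_{16} = 4, b_{17} = 5, b_{18} = 2.
Since (b_{17}, b_{18}) = (b_1, b_2) = (5, 2) (two consecutive terms determine the rest), the sequence is periodic with period 16.
The value 2 first appears (with k ≥ 3) at b_4.

4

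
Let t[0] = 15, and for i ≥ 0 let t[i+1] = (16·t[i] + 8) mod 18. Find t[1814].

Listing terms: t[0] = 15,  t[1] = 14,  t[2] = 16,  t[3] = 12,  t[4] = 2,  t[5] = 4,  t[6] = 0,  t[7] = 8,  t[8] = 10,  t[9] = 6,  t[10] = 14.
Since t[10] = t[1] = 14, the sequence is eventually periodic: after a pre-period of length 1 it cycles with period 9.
For i ≥ 1, t[i] depends only on (i - 1) mod 9. (1814 - 1) mod 9 = 4, so t[1814] = t[5] = 4.

4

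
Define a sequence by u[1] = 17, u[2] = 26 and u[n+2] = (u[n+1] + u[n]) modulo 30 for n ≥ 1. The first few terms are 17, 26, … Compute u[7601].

We have u[1] = 17,  u[2] = 26,  u[3] = 13,  u[4] = 9,  u[5] = 22,  u[6] = 1,  u[7] = 23,  u[8] = 24,  u[9] = 17,  u[10] = 11,  u[11] = 28,  u[12] = 9,  u[13] = 7,  u[14] = 16,  u[15] = 23,  u[16] = 9,  u[17] = 2,  u[18] = 11,  u[19] = 13,  u[20] = 24,  u[21] = 7,  u[22] = 1,  u[23] = 8,  u[24] = 9,  u[25] = 17,  u[26] = 26.
The sequence repeats with period 24.
So u[7601] = u[1 + ((7601-1) mod 24)] = u[17] = 2.

2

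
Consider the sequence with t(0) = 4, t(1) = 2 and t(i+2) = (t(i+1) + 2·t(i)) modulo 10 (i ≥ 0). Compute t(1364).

t(0) = 4; t(1) = 2; t(2) = 0; t(3) = 4; t(4) = 4; t(5) = 2.
The sequence repeats with period 4.
(1364 - 0) mod 4 = 0, so t(1364) = t(0) = 4.

4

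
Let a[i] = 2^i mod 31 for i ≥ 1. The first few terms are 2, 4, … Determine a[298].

We have a[1] = 2, a[2] = 4, a[3] = 8, a[4] = 16, a[5] = 1, a[6] = 2.
Since a[6] = a[1] = 2, the sequence is periodic with period 5.
So a[298] = a[1 + ((298-1) mod 5)] = a[3] = 8.

8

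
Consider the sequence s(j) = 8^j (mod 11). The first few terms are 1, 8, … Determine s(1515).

10

s(0) = 1,  s(1) = 8,  s(2) = 9,  s(3) = 6,  s(4) = 4,  s(5) = 10,  s(6) = 3,  s(7) = 2,  s(8) = 5,  s(9) = 7,  s(10) = 1.
The sequence repeats with period 10.
So s(1515) = s(0 + ((1515-0) mod 10)) = s(5) = 10.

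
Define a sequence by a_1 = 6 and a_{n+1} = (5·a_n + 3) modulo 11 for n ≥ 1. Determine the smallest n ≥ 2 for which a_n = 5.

5

Listing terms: a_1 = 6,  a_2 = 0,  a_3 = 3,  a_4 = 7,  a_5 = 5,  a_6 = 6.
The sequence repeats with period 5.
The value 5 first appears (with n ≥ 2) at a_5.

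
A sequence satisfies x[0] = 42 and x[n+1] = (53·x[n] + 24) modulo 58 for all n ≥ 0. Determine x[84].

42

Computing terms: x[0] = 42; x[1] = 46; x[2] = 26; x[3] = 10; x[4] = 32; x[5] = 38; x[6] = 8; x[7] = 42.
The sequence repeats with period 7.
So x[84] = x[0 + ((84-0) mod 7)] = x[0] = 42.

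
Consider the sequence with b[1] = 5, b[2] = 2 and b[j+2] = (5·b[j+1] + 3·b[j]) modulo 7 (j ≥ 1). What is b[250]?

5

Computing terms: b[1] = 5,  b[2] = 2,  b[3] = 4,  b[4] = 5,  b[5] = 2.
The sequence repeats with period 3.
(250 - 1) mod 3 = 0, so b[250] = b[1] = 5.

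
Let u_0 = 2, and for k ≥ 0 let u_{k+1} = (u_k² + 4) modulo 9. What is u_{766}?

Computing terms: u_0 = 2, u_1 = 8, u_2 = 5, u_3 = 2.
Since u_3 = u_0 = 2, the sequence is periodic with period 3.
So u_{766} = u_{0 + ((766-0) mod 3)} = u_1 = 8.

8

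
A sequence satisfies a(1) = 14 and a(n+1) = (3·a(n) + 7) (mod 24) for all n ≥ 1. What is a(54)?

1

We have a(1) = 14,  a(2) = 1,  a(3) = 10,  a(4) = 13,  a(5) = 22,  a(6) = 1.
Since a(6) = a(2) = 1, the sequence is eventually periodic: after a pre-period of length 1 it cycles with period 4.
For n ≥ 2, a(n) depends only on (n - 2) mod 4. (54 - 2) mod 4 = 0, so a(54) = a(2) = 1.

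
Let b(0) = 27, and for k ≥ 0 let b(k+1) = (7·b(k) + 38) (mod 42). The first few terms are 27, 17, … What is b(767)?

Listing terms: b(0) = 27; b(1) = 17; b(2) = 31; b(3) = 3; b(4) = 17.
Since b(4) = b(1) = 17, the sequence is eventually periodic: after a pre-period of length 1 it cycles with period 3.
For k ≥ 1, b(k) depends only on (k - 1) mod 3. (767 - 1) mod 3 = 1, so b(767) = b(2) = 31.

31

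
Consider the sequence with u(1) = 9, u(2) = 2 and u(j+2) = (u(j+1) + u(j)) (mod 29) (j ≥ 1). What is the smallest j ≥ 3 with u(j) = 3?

7

Listing terms: u(1) = 9, u(2) = 2, u(3) = 11, u(4) = 13, u(5) = 24, u(6) = 8, u(7) = 3, u(8) = 11, u(9) = 14, u(10) = 25, u(11) = 10, u(12) = 6, u(13) = 16, u(14) = 22, u(15) = 9, u(16) = 2.
The sequence repeats with period 14.
The value 3 first appears (with j ≥ 3) at u(7).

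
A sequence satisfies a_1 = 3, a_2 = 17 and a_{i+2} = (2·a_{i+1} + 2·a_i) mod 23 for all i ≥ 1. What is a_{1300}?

a_1 = 3; a_2 = 17; a_3 = 17; a_4 = 22; a_5 = 9; a_6 = 16; a_7 = 4; a_8 = 17; a_9 = 19; a_{10} = 3; a_{11} = 21; a_{12} = 2; a_{13} = 0; a_{14} = 4; a_{15} = 8; a_{16} = 1; a_{17} = 18; a_{18} = 15; a_{19} = 20; a_{20} = 1; a_{21} = 19; a_{22} = 17; a_{23} = 3; a_{24} = 17.
Since (a_{23}, a_{24}) = (a_1, a_2) = (3, 17) (two consecutive terms determine the rest), the sequence is periodic with period 22.
(1300 - 1) mod 22 = 1, so a_{1300} = a_2 = 17.

17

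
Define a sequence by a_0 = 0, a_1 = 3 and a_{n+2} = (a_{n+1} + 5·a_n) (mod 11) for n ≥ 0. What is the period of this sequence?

Listing terms: a_0 = 0; a_1 = 3; a_2 = 3; a_3 = 7; a_4 = 0; a_5 = 2; a_6 = 2; a_7 = 1; a_8 = 0; a_9 = 5; a_{10} = 5; a_{11} = 8; a_{12} = 0; a_{13} = 7; a_{14} = 7; a_{15} = 9; a_{16} = 0; a_{17} = 1; a_{18} = 1; a_{19} = 6; a_{20} = 0; a_{21} = 8; a_{22} = 8; a_{23} = 4; a_{24} = 0; a_{25} = 9; a_{26} = 9; a_{27} = 10; a_{28} = 0; a_{29} = 6; a_{30} = 6; a_{31} = 3; a_{32} = 0; a_{33} = 4; a_{34} = 4; a_{35} = 2; a_{36} = 0; a_{37} = 10; a_{38} = 10; a_{39} = 5; a_{40} = 0; a_{41} = 3.
The sequence repeats with period 40.

40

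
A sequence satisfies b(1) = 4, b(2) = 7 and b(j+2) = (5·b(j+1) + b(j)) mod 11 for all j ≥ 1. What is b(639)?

Computing terms: b(1) = 4, b(2) = 7, b(3) = 6, b(4) = 4, b(5) = 4, b(6) = 2, b(7) = 3, b(8) = 6, b(9) = 0, b(10) = 6, b(11) = 8, b(12) = 2, b(13) = 7, b(14) = 4, b(15) = 5, b(16) = 7, b(17) = 7, b(18) = 9, b(19) = 8, b(20) = 5, b(21) = 0, b(22) = 5, b(23) = 3, b(24) = 9, b(25) = 4, b(26) = 7.
Since (b(25), b(26)) = (b(1), b(2)) = (4, 7) (two consecutive terms determine the rest), the sequence is periodic with period 24.
So b(639) = b(1 + ((639-1) mod 24)) = b(15) = 5.

5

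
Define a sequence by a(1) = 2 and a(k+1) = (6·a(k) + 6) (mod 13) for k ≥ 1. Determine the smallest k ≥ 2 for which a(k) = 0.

6

Computing terms: a(1) = 2; a(2) = 5; a(3) = 10; a(4) = 1; a(5) = 12; a(6) = 0; a(7) = 6; a(8) = 3; a(9) = 11; a(10) = 7; a(11) = 9; a(12) = 8; a(13) = 2.
The sequence repeats with period 12.
The value 0 first appears (with k ≥ 2) at a(6).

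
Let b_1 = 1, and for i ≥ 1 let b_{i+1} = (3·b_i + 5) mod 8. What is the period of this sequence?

4

b_1 = 1, b_2 = 0, b_3 = 5, b_4 = 4, b_5 = 1.
The sequence repeats with period 4.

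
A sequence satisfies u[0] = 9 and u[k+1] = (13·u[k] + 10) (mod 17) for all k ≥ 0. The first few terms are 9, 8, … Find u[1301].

Computing terms: u[0] = 9,  u[1] = 8,  u[2] = 12,  u[3] = 13,  u[4] = 9.
Since u[4] = u[0] = 9, the sequence is periodic with period 4.
So u[1301] = u[0 + ((1301-0) mod 4)] = u[1] = 8.

8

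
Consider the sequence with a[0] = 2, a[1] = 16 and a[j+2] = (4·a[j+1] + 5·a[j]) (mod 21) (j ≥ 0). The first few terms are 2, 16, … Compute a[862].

a[0] = 2; a[1] = 16; a[2] = 11; a[3] = 19; a[4] = 5; a[5] = 10; a[6] = 2; a[7] = 16.
Since (a[6], a[7]) = (a[0], a[1]) = (2, 16) (two consecutive terms determine the rest), the sequence is periodic with period 6.
So a[862] = a[0 + ((862-0) mod 6)] = a[4] = 5.

5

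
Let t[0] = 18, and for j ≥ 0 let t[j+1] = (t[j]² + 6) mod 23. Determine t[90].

18

We have t[0] = 18; t[1] = 8; t[2] = 1; t[3] = 7; t[4] = 9; t[5] = 18.
The sequence repeats with period 5.
So t[90] = t[0 + ((90-0) mod 5)] = t[0] = 18.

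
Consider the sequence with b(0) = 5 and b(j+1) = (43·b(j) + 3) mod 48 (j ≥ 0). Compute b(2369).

26

We have b(0) = 5, b(1) = 26, b(2) = 17, b(3) = 14, b(4) = 29, b(5) = 2, b(6) = 41, b(7) = 38, b(8) = 5.
The sequence repeats with period 8.
So b(2369) = b(0 + ((2369-0) mod 8)) = b(1) = 26.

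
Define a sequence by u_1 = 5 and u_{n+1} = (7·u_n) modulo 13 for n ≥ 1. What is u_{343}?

Computing terms: u_1 = 5; u_2 = 9; u_3 = 11; u_4 = 12; u_5 = 6; u_6 = 3; u_7 = 8; u_8 = 4; u_9 = 2; u_{10} = 1; u_{11} = 7; u_{12} = 10; u_{13} = 5.
The sequence repeats with period 12.
So u_{343} = u_{1 + ((343-1) mod 12)} = u_7 = 8.

8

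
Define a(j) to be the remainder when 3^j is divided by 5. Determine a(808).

a(0) = 1, a(1) = 3, a(2) = 4, a(3) = 2, a(4) = 1.
The sequence repeats with period 4.
So a(808) = a(0 + ((808-0) mod 4)) = a(0) = 1.

1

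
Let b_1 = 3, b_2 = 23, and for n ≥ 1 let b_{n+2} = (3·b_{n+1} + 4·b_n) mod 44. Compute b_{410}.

Listing terms: b_1 = 3, b_2 = 23, b_3 = 37, b_4 = 27, b_5 = 9, b_6 = 3, b_7 = 1, b_8 = 15, b_9 = 5, b_{10} = 31, b_{11} = 25, b_{12} = 23, b_{13} = 37.
Since (b_{12}, b_{13}) = (b_2, b_3) = (23, 37) (two consecutive terms determine the rest), the sequence is eventually periodic: after a pre-period of length 1 it cycles with period 10.
For n ≥ 2, b_n depends only on (n - 2) mod 10. (410 - 2) mod 10 = 8, so b_{410} = b_{10} = 31.

31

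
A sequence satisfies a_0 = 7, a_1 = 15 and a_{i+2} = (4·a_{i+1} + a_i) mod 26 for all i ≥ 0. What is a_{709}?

Listing terms: a_0 = 7; a_1 = 15; a_2 = 15; a_3 = 23; a_4 = 3; a_5 = 9; a_6 = 13; a_7 = 9; a_8 = 23; a_9 = 23; a_{10} = 11; a_{11} = 15; a_{12} = 19; a_{13} = 13; a_{14} = 19; a_{15} = 11; a_{16} = 11; a_{17} = 3; a_{18} = 23; a_{19} = 17; a_{20} = 13; a_{21} = 17; a_{22} = 3; a_{23} = 3; a_{24} = 15; a_{25} = 11; a_{26} = 7; a_{27} = 13; a_{28} = 7; a_{29} = 15.
The sequence repeats with period 28.
(709 - 0) mod 28 = 9, so a_{709} = a_9 = 23.

23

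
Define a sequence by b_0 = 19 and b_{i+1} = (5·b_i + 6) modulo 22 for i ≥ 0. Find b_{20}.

19

b_0 = 19,  b_1 = 13,  b_2 = 5,  b_3 = 9,  b_4 = 7,  b_5 = 19.
The sequence repeats with period 5.
(20 - 0) mod 5 = 0, so b_{20} = b_0 = 19.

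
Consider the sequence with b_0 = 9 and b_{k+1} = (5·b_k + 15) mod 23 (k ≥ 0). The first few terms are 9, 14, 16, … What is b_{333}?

3

Computing terms: b_0 = 9,  b_1 = 14,  b_2 = 16,  b_3 = 3,  b_4 = 7,  b_5 = 4,  b_6 = 12,  b_7 = 6,  b_8 = 22,  b_9 = 10,  b_{10} = 19,  b_{11} = 18,  b_{12} = 13,  b_{13} = 11,  b_{14} = 1,  b_{15} = 20,  b_{16} = 0,  b_{17} = 15,  b_{18} = 21,  b_{19} = 5,  b_{20} = 17,  b_{21} = 8,  b_{22} = 9.
The sequence repeats with period 22.
So b_{333} = b_{0 + ((333-0) mod 22)} = b_3 = 3.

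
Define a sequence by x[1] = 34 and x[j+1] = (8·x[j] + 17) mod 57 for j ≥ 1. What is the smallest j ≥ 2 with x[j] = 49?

Listing terms: x[1] = 34; x[2] = 4; x[3] = 49; x[4] = 10; x[5] = 40; x[6] = 52; x[7] = 34.
Since x[7] = x[1] = 34, the sequence is periodic with period 6.
The value 49 first appears (with j ≥ 2) at x[3].

3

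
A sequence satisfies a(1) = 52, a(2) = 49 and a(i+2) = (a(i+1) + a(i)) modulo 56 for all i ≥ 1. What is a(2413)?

Listing terms: a(1) = 52; a(2) = 49; a(3) = 45; a(4) = 38; a(5) = 27; a(6) = 9; a(7) = 36; a(8) = 45; a(9) = 25; a(10) = 14; a(11) = 39; a(12) = 53; a(13) = 36; a(14) = 33; a(15) = 13; a(16) = 46; a(17) = 3; a(18) = 49; a(19) = 52; a(20) = 45; a(21) = 41; a(22) = 30; a(23) = 15; a(24) = 45; a(25) = 4; a(26) = 49; a(27) = 53; a(28) = 46; a(29) = 43; a(30) = 33; a(31) = 20; a(32) = 53; a(33) = 17; a(34) = 14; a(35) = 31; a(36) = 45; a(37) = 20; a(38) = 9; a(39) = 29; a(40) = 38; a(41) = 11; a(42) = 49; a(43) = 4; a(44) = 53; a(45) = 1; a(46) = 54; a(47) = 55; a(48) = 53; a(49) = 52; a(50) = 49.
The sequence repeats with period 48.
(2413 - 1) mod 48 = 12, so a(2413) = a(13) = 36.

36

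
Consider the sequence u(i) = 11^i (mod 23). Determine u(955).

We have u(1) = 11,  u(2) = 6,  u(3) = 20,  u(4) = 13,  u(5) = 5,  u(6) = 9,  u(7) = 7,  u(8) = 8,  u(9) = 19,  u(10) = 2,  u(11) = 22,  u(12) = 12,  u(13) = 17,  u(14) = 3,  u(15) = 10,  u(16) = 18,  u(17) = 14,  u(18) = 16,  u(19) = 15,  u(20) = 4,  u(21) = 21,  u(22) = 1,  u(23) = 11.
The sequence repeats with period 22.
So u(955) = u(1 + ((955-1) mod 22)) = u(9) = 19.

19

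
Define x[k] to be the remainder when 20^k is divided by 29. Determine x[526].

Listing terms: x[1] = 20,  x[2] = 23,  x[3] = 25,  x[4] = 7,  x[5] = 24,  x[6] = 16,  x[7] = 1,  x[8] = 20.
Since x[8] = x[1] = 20, the sequence is periodic with period 7.
So x[526] = x[1 + ((526-1) mod 7)] = x[1] = 20.

20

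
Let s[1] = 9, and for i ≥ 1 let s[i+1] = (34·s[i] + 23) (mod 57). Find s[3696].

s[1] = 9,  s[2] = 44,  s[3] = 37,  s[4] = 27,  s[5] = 29,  s[6] = 40,  s[7] = 15,  s[8] = 20,  s[9] = 19,  s[10] = 42,  s[11] = 26,  s[12] = 52,  s[13] = 24,  s[14] = 41,  s[15] = 49,  s[16] = 36,  s[17] = 50,  s[18] = 13,  s[19] = 9.
Since s[19] = s[1] = 9, the sequence is periodic with period 18.
So s[3696] = s[1 + ((3696-1) mod 18)] = s[6] = 40.

40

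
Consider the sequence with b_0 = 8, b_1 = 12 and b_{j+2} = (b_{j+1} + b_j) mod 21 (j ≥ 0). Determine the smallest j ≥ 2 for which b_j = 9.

9

Listing terms: b_0 = 8; b_1 = 12; b_2 = 20; b_3 = 11; b_4 = 10; b_5 = 0; b_6 = 10; b_7 = 10; b_8 = 20; b_9 = 9; b_{10} = 8; b_{11} = 17; b_{12} = 4; b_{13} = 0; b_{14} = 4; b_{15} = 4; b_{16} = 8; b_{17} = 12.
Since (b_{16}, b_{17}) = (b_0, b_1) = (8, 12) (two consecutive terms determine the rest), the sequence is periodic with period 16.
The value 9 first appears (with j ≥ 2) at b_9.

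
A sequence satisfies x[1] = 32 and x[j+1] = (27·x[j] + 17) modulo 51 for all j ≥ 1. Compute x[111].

We have x[1] = 32, x[2] = 14, x[3] = 38, x[4] = 23, x[5] = 26, x[6] = 5, x[7] = 50, x[8] = 41, x[9] = 2, x[10] = 20, x[11] = 47, x[12] = 11, x[13] = 8, x[14] = 29, x[15] = 35, x[16] = 44, x[17] = 32.
Since x[17] = x[1] = 32, the sequence is periodic with period 16.
(111 - 1) mod 16 = 14, so x[111] = x[15] = 35.

35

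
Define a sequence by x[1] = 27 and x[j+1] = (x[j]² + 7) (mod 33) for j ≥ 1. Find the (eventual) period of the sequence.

3

Listing terms: x[1] = 27,  x[2] = 10,  x[3] = 8,  x[4] = 5,  x[5] = 32,  x[6] = 8.
Since x[6] = x[3] = 8, the sequence is eventually periodic: after a pre-period of length 2 it cycles with period 3.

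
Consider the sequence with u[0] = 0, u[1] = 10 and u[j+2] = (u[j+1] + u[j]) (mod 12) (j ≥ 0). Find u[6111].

4

We have u[0] = 0, u[1] = 10, u[2] = 10, u[3] = 8, u[4] = 6, u[5] = 2, u[6] = 8, u[7] = 10, u[8] = 6, u[9] = 4, u[10] = 10, u[11] = 2, u[12] = 0, u[13] = 2, u[14] = 2, u[15] = 4, u[16] = 6, u[17] = 10, u[18] = 4, u[19] = 2, u[20] = 6, u[21] = 8, u[22] = 2, u[23] = 10, u[24] = 0, u[25] = 10.
The sequence repeats with period 24.
(6111 - 0) mod 24 = 15, so u[6111] = u[15] = 4.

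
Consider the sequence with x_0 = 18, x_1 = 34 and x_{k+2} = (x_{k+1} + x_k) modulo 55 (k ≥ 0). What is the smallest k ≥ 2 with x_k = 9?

x_0 = 18, x_1 = 34, x_2 = 52, x_3 = 31, x_4 = 28, x_5 = 4, x_6 = 32, x_7 = 36, x_8 = 13, x_9 = 49, x_{10} = 7, x_{11} = 1, x_{12} = 8, x_{13} = 9, x_{14} = 17, x_{15} = 26, x_{16} = 43, x_{17} = 14, x_{18} = 2, x_{19} = 16, x_{20} = 18, x_{21} = 34.
Since (x_{20}, x_{21}) = (x_0, x_1) = (18, 34) (two consecutive terms determine the rest), the sequence is periodic with period 20.
The value 9 first appears (with k ≥ 2) at x_{13}.

13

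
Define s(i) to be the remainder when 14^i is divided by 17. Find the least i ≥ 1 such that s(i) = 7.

Listing terms: s(0) = 1,  s(1) = 14,  s(2) = 9,  s(3) = 7,  s(4) = 13,  s(5) = 12,  s(6) = 15,  s(7) = 6,  s(8) = 16,  s(9) = 3,  s(10) = 8,  s(11) = 10,  s(12) = 4,  s(13) = 5,  s(14) = 2,  s(15) = 11,  s(16) = 1.
The sequence repeats with period 16.
The value 7 first appears (with i ≥ 1) at s(3).

3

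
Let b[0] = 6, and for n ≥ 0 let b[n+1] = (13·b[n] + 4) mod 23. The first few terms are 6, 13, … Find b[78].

13

We have b[0] = 6, b[1] = 13, b[2] = 12, b[3] = 22, b[4] = 14, b[5] = 2, b[6] = 7, b[7] = 3, b[8] = 20, b[9] = 11, b[10] = 9, b[11] = 6.
The sequence repeats with period 11.
(78 - 0) mod 11 = 1, so b[78] = b[1] = 13.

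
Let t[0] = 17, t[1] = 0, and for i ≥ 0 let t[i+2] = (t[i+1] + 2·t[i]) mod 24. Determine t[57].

10

Computing terms: t[0] = 17, t[1] = 0, t[2] = 10, t[3] = 10, t[4] = 6, t[5] = 2, t[6] = 14, t[7] = 18, t[8] = 22, t[9] = 10, t[10] = 6.
Since (t[9], t[10]) = (t[3], t[4]) = (10, 6) (two consecutive terms determine the rest), the sequence is eventually periodic: after a pre-period of length 3 it cycles with period 6.
For i ≥ 3, t[i] depends only on (i - 3) mod 6. (57 - 3) mod 6 = 0, so t[57] = t[3] = 10.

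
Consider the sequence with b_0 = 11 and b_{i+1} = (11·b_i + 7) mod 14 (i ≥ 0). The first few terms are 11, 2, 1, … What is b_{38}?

Computing terms: b_0 = 11,  b_1 = 2,  b_2 = 1,  b_3 = 4,  b_4 = 9,  b_5 = 8,  b_6 = 11.
The sequence repeats with period 6.
(38 - 0) mod 6 = 2, so b_{38} = b_2 = 1.

1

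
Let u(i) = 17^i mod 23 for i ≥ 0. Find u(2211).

22

Listing terms: u(0) = 1, u(1) = 17, u(2) = 13, u(3) = 14, u(4) = 8, u(5) = 21, u(6) = 12, u(7) = 20, u(8) = 18, u(9) = 7, u(10) = 4, u(11) = 22, u(12) = 6, u(13) = 10, u(14) = 9, u(15) = 15, u(16) = 2, u(17) = 11, u(18) = 3, u(19) = 5, u(20) = 16, u(21) = 19, u(22) = 1.
Since u(22) = u(0) = 1, the sequence is periodic with period 22.
So u(2211) = u(0 + ((2211-0) mod 22)) = u(11) = 22.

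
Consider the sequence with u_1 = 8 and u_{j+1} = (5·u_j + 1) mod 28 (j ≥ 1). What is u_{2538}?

21

u_1 = 8,  u_2 = 13,  u_3 = 10,  u_4 = 23,  u_5 = 4,  u_6 = 21,  u_7 = 22,  u_8 = 27,  u_9 = 24,  u_{10} = 9,  u_{11} = 18,  u_{12} = 7,  u_{13} = 8.
The sequence repeats with period 12.
(2538 - 1) mod 12 = 5, so u_{2538} = u_6 = 21.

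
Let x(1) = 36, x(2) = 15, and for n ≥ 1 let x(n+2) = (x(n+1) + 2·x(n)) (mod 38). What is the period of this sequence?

18

Listing terms: x(1) = 36; x(2) = 15; x(3) = 11; x(4) = 3; x(5) = 25; x(6) = 31; x(7) = 5; x(8) = 29; x(9) = 1; x(10) = 21; x(11) = 23; x(12) = 27; x(13) = 35; x(14) = 13; x(15) = 7; x(16) = 33; x(17) = 9; x(18) = 37; x(19) = 17; x(20) = 15; x(21) = 11.
Since (x(20), x(21)) = (x(2), x(3)) = (15, 11) (two consecutive terms determine the rest), the sequence is eventually periodic: after a pre-period of length 1 it cycles with period 18.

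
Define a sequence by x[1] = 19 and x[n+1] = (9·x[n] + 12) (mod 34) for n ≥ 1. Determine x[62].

1

x[1] = 19,  x[2] = 13,  x[3] = 27,  x[4] = 17,  x[5] = 29,  x[6] = 1,  x[7] = 21,  x[8] = 31,  x[9] = 19.
The sequence repeats with period 8.
So x[62] = x[1 + ((62-1) mod 8)] = x[6] = 1.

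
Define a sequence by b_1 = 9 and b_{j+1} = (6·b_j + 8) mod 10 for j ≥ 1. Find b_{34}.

8

Listing terms: b_1 = 9,  b_2 = 2,  b_3 = 0,  b_4 = 8,  b_5 = 6,  b_6 = 4,  b_7 = 2.
Since b_7 = b_2 = 2, the sequence is eventually periodic: after a pre-period of length 1 it cycles with period 5.
For j ≥ 2, b_j depends only on (j - 2) mod 5. (34 - 2) mod 5 = 2, so b_{34} = b_4 = 8.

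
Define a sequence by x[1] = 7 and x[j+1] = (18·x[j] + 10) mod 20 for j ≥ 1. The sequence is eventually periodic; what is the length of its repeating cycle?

4

Computing terms: x[1] = 7,  x[2] = 16,  x[3] = 18,  x[4] = 14,  x[5] = 2,  x[6] = 6,  x[7] = 18.
Since x[7] = x[3] = 18, the sequence is eventually periodic: after a pre-period of length 2 it cycles with period 4.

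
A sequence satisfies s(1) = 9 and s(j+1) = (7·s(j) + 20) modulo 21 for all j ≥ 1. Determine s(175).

6

We have s(1) = 9,  s(2) = 20,  s(3) = 13,  s(4) = 6,  s(5) = 20.
Since s(5) = s(2) = 20, the sequence is eventually periodic: after a pre-period of length 1 it cycles with period 3.
For j ≥ 2, s(j) depends only on (j - 2) mod 3. (175 - 2) mod 3 = 2, so s(175) = s(4) = 6.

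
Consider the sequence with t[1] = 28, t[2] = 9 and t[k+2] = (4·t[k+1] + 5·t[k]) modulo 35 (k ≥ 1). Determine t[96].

34

t[1] = 28, t[2] = 9, t[3] = 1, t[4] = 14, t[5] = 26, t[6] = 34, t[7] = 21, t[8] = 9, t[9] = 1.
Since (t[8], t[9]) = (t[2], t[3]) = (9, 1) (two consecutive terms determine the rest), the sequence is eventually periodic: after a pre-period of length 1 it cycles with period 6.
For k ≥ 2, t[k] depends only on (k - 2) mod 6. (96 - 2) mod 6 = 4, so t[96] = t[6] = 34.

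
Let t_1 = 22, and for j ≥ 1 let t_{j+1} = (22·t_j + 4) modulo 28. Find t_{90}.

Listing terms: t_1 = 22; t_2 = 12; t_3 = 16; t_4 = 20; t_5 = 24; t_6 = 0; t_7 = 4; t_8 = 8; t_9 = 12.
Since t_9 = t_2 = 12, the sequence is eventually periodic: after a pre-period of length 1 it cycles with period 7.
For j ≥ 2, t_j depends only on (j - 2) mod 7. (90 - 2) mod 7 = 4, so t_{90} = t_6 = 0.

0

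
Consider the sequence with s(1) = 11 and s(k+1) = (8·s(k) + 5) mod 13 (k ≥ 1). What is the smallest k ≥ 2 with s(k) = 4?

4

We have s(1) = 11,  s(2) = 2,  s(3) = 8,  s(4) = 4,  s(5) = 11.
Since s(5) = s(1) = 11, the sequence is periodic with period 4.
The value 4 first appears (with k ≥ 2) at s(4).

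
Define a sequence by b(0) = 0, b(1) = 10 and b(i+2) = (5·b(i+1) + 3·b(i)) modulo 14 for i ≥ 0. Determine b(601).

Listing terms: b(0) = 0, b(1) = 10, b(2) = 8, b(3) = 0, b(4) = 10.
The sequence repeats with period 3.
(601 - 0) mod 3 = 1, so b(601) = b(1) = 10.

10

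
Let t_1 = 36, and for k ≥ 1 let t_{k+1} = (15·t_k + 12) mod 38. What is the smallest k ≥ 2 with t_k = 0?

11

t_1 = 36; t_2 = 20; t_3 = 8; t_4 = 18; t_5 = 16; t_6 = 24; t_7 = 30; t_8 = 6; t_9 = 26; t_{10} = 22; t_{11} = 0; t_{12} = 12; t_{13} = 2; t_{14} = 4; t_{15} = 34; t_{16} = 28; t_{17} = 14; t_{18} = 32; t_{19} = 36.
Since t_{19} = t_1 = 36, the sequence is periodic with period 18.
The value 0 first appears (with k ≥ 2) at t_{11}.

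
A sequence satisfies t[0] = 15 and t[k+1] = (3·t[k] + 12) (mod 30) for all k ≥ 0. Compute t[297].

t[0] = 15; t[1] = 27; t[2] = 3; t[3] = 21; t[4] = 15.
Since t[4] = t[0] = 15, the sequence is periodic with period 4.
So t[297] = t[0 + ((297-0) mod 4)] = t[1] = 27.

27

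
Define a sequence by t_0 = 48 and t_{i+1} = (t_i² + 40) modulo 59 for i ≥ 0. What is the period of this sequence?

Computing terms: t_0 = 48,  t_1 = 43,  t_2 = 1,  t_3 = 41,  t_4 = 10,  t_5 = 22,  t_6 = 52,  t_7 = 30,  t_8 = 55,  t_9 = 56,  t_{10} = 49,  t_{11} = 22.
Since t_{11} = t_5 = 22, the sequence is eventually periodic: after a pre-period of length 5 it cycles with period 6.

6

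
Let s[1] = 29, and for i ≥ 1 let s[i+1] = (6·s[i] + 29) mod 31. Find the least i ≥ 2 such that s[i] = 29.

7

Computing terms: s[1] = 29, s[2] = 17, s[3] = 7, s[4] = 9, s[5] = 21, s[6] = 0, s[7] = 29.
Since s[7] = s[1] = 29, the sequence is periodic with period 6.
The value 29 next appears (with i ≥ 2) at s[7].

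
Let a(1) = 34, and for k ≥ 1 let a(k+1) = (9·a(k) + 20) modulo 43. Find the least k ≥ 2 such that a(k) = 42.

Computing terms: a(1) = 34,  a(2) = 25,  a(3) = 30,  a(4) = 32,  a(5) = 7,  a(6) = 40,  a(7) = 36,  a(8) = 0,  a(9) = 20,  a(10) = 28,  a(11) = 14,  a(12) = 17,  a(13) = 1,  a(14) = 29,  a(15) = 23,  a(16) = 12,  a(17) = 42,  a(18) = 11,  a(19) = 33,  a(20) = 16,  a(21) = 35,  a(22) = 34.
Since a(22) = a(1) = 34, the sequence is periodic with period 21.
The value 42 first appears (with k ≥ 2) at a(17).

17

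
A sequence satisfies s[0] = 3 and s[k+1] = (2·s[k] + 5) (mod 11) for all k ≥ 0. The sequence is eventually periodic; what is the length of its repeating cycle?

10

Listing terms: s[0] = 3,  s[1] = 0,  s[2] = 5,  s[3] = 4,  s[4] = 2,  s[5] = 9,  s[6] = 1,  s[7] = 7,  s[8] = 8,  s[9] = 10,  s[10] = 3.
The sequence repeats with period 10.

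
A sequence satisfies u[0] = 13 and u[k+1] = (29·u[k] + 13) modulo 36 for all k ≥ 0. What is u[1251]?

24

We have u[0] = 13,  u[1] = 30,  u[2] = 19,  u[3] = 24,  u[4] = 25,  u[5] = 18,  u[6] = 31,  u[7] = 12,  u[8] = 1,  u[9] = 6,  u[10] = 7,  u[11] = 0,  u[12] = 13.
The sequence repeats with period 12.
(1251 - 0) mod 12 = 3, so u[1251] = u[3] = 24.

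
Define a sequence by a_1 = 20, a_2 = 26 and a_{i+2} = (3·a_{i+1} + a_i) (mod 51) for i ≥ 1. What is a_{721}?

20

a_1 = 20, a_2 = 26, a_3 = 47, a_4 = 14, a_5 = 38, a_6 = 26, a_7 = 14, a_8 = 17, a_9 = 14, a_{10} = 8, a_{11} = 38, a_{12} = 20, a_{13} = 47, a_{14} = 8, a_{15} = 20, a_{16} = 17, a_{17} = 20, a_{18} = 26.
Since (a_{17}, a_{18}) = (a_1, a_2) = (20, 26) (two consecutive terms determine the rest), the sequence is periodic with period 16.
So a_{721} = a_{1 + ((721-1) mod 16)} = a_1 = 20.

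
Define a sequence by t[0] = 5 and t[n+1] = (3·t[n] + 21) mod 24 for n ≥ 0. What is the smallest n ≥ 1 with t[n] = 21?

Computing terms: t[0] = 5, t[1] = 12, t[2] = 9, t[3] = 0, t[4] = 21, t[5] = 12.
Since t[5] = t[1] = 12, the sequence is eventually periodic: after a pre-period of length 1 it cycles with period 4.
The value 21 first appears (with n ≥ 1) at t[4].

4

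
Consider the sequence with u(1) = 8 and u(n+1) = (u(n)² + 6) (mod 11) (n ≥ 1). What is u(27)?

7

We have u(1) = 8; u(2) = 4; u(3) = 0; u(4) = 6; u(5) = 9; u(6) = 10; u(7) = 7; u(8) = 0.
Since u(8) = u(3) = 0, the sequence is eventually periodic: after a pre-period of length 2 it cycles with period 5.
For n ≥ 3, u(n) depends only on (n - 3) mod 5. (27 - 3) mod 5 = 4, so u(27) = u(7) = 7.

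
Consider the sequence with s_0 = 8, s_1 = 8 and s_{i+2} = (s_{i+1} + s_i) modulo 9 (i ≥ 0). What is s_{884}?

7

Computing terms: s_0 = 8; s_1 = 8; s_2 = 7; s_3 = 6; s_4 = 4; s_5 = 1; s_6 = 5; s_7 = 6; s_8 = 2; s_9 = 8; s_{10} = 1; s_{11} = 0; s_{12} = 1; s_{13} = 1; s_{14} = 2; s_{15} = 3; s_{16} = 5; s_{17} = 8; s_{18} = 4; s_{19} = 3; s_{20} = 7; s_{21} = 1; s_{22} = 8; s_{23} = 0; s_{24} = 8; s_{25} = 8.
The sequence repeats with period 24.
(884 - 0) mod 24 = 20, so s_{884} = s_{20} = 7.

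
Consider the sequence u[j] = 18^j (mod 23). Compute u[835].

9

Listing terms: u[1] = 18, u[2] = 2, u[3] = 13, u[4] = 4, u[5] = 3, u[6] = 8, u[7] = 6, u[8] = 16, u[9] = 12, u[10] = 9, u[11] = 1, u[12] = 18.
Since u[12] = u[1] = 18, the sequence is periodic with period 11.
(835 - 1) mod 11 = 9, so u[835] = u[10] = 9.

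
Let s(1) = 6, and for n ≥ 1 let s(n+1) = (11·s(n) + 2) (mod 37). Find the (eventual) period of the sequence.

We have s(1) = 6,  s(2) = 31,  s(3) = 10,  s(4) = 1,  s(5) = 13,  s(6) = 34,  s(7) = 6.
The sequence repeats with period 6.

6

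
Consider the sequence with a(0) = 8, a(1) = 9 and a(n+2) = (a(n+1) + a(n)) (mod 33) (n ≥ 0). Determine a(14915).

14

Listing terms: a(0) = 8; a(1) = 9; a(2) = 17; a(3) = 26; a(4) = 10; a(5) = 3; a(6) = 13; a(7) = 16; a(8) = 29; a(9) = 12; a(10) = 8; a(11) = 20; a(12) = 28; a(13) = 15; a(14) = 10; a(15) = 25; a(16) = 2; a(17) = 27; a(18) = 29; a(19) = 23; a(20) = 19; a(21) = 9; a(22) = 28; a(23) = 4; a(24) = 32; a(25) = 3; a(26) = 2; a(27) = 5; a(28) = 7; a(29) = 12; a(30) = 19; a(31) = 31; a(32) = 17; a(33) = 15; a(34) = 32; a(35) = 14; a(36) = 13; a(37) = 27; a(38) = 7; a(39) = 1; a(40) = 8; a(41) = 9.
The sequence repeats with period 40.
(14915 - 0) mod 40 = 35, so a(14915) = a(35) = 14.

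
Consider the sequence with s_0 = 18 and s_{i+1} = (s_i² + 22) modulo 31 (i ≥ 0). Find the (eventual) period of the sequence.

s_0 = 18; s_1 = 5; s_2 = 16; s_3 = 30; s_4 = 23; s_5 = 24; s_6 = 9; s_7 = 10; s_8 = 29; s_9 = 26; s_{10} = 16.
Since s_{10} = s_2 = 16, the sequence is eventually periodic: after a pre-period of length 2 it cycles with period 8.

8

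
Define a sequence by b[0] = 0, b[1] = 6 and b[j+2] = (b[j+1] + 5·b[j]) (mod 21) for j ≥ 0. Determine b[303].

3

We have b[0] = 0; b[1] = 6; b[2] = 6; b[3] = 15; b[4] = 3; b[5] = 15; b[6] = 9; b[7] = 0; b[8] = 3; b[9] = 3; b[10] = 18; b[11] = 12; b[12] = 18; b[13] = 15; b[14] = 0; b[15] = 12; b[16] = 12; b[17] = 9; b[18] = 6; b[19] = 9; b[20] = 18; b[21] = 0; b[22] = 6.
The sequence repeats with period 21.
(303 - 0) mod 21 = 9, so b[303] = b[9] = 3.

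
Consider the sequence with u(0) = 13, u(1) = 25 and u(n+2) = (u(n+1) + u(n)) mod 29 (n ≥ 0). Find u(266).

13

We have u(0) = 13; u(1) = 25; u(2) = 9; u(3) = 5; u(4) = 14; u(5) = 19; u(6) = 4; u(7) = 23; u(8) = 27; u(9) = 21; u(10) = 19; u(11) = 11; u(12) = 1; u(13) = 12; u(14) = 13; u(15) = 25.
Since (u(14), u(15)) = (u(0), u(1)) = (13, 25) (two consecutive terms determine the rest), the sequence is periodic with period 14.
So u(266) = u(0 + ((266-0) mod 14)) = u(0) = 13.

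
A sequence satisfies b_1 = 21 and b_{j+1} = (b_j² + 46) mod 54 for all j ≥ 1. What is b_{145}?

41

Listing terms: b_1 = 21,  b_2 = 1,  b_3 = 47,  b_4 = 41,  b_5 = 53,  b_6 = 47.
Since b_6 = b_3 = 47, the sequence is eventually periodic: after a pre-period of length 2 it cycles with period 3.
For j ≥ 3, b_j depends only on (j - 3) mod 3. (145 - 3) mod 3 = 1, so b_{145} = b_4 = 41.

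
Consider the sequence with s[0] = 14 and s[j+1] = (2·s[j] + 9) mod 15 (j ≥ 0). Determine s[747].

10

Listing terms: s[0] = 14,  s[1] = 7,  s[2] = 8,  s[3] = 10,  s[4] = 14.
Since s[4] = s[0] = 14, the sequence is periodic with period 4.
So s[747] = s[0 + ((747-0) mod 4)] = s[3] = 10.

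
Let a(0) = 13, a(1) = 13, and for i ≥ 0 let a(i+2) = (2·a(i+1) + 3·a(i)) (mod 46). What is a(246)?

27

Listing terms: a(0) = 13; a(1) = 13; a(2) = 19; a(3) = 31; a(4) = 27; a(5) = 9; a(6) = 7; a(7) = 41; a(8) = 11; a(9) = 7; a(10) = 1; a(11) = 23; a(12) = 3; a(13) = 29; a(14) = 21; a(15) = 37; a(16) = 45; a(17) = 17; a(18) = 31; a(19) = 21; a(20) = 43; a(21) = 11; a(22) = 13; a(23) = 13.
Since (a(22), a(23)) = (a(0), a(1)) = (13, 13) (two consecutive terms determine the rest), the sequence is periodic with period 22.
So a(246) = a(0 + ((246-0) mod 22)) = a(4) = 27.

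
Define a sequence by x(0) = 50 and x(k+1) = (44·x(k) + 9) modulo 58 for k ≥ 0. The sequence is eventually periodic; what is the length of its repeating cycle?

28

We have x(0) = 50, x(1) = 5, x(2) = 55, x(3) = 51, x(4) = 49, x(5) = 19, x(6) = 33, x(7) = 11, x(8) = 29, x(9) = 9, x(10) = 57, x(11) = 23, x(12) = 35, x(13) = 41, x(14) = 15, x(15) = 31, x(16) = 39, x(17) = 43, x(18) = 45, x(19) = 17, x(20) = 3, x(21) = 25, x(22) = 7, x(23) = 27, x(24) = 37, x(25) = 13, x(26) = 1, x(27) = 53, x(28) = 21, x(29) = 5.
Since x(29) = x(1) = 5, the sequence is eventually periodic: after a pre-period of length 1 it cycles with period 28.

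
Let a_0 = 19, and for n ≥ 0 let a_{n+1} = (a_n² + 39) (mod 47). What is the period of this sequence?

Computing terms: a_0 = 19; a_1 = 24; a_2 = 4; a_3 = 8; a_4 = 9; a_5 = 26; a_6 = 10; a_7 = 45; a_8 = 43; a_9 = 8.
Since a_9 = a_3 = 8, the sequence is eventually periodic: after a pre-period of length 3 it cycles with period 6.

6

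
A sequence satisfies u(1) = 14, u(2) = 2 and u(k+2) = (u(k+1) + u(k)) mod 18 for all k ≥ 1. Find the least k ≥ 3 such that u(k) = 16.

We have u(1) = 14,  u(2) = 2,  u(3) = 16,  u(4) = 0,  u(5) = 16,  u(6) = 16,  u(7) = 14,  u(8) = 12,  u(9) = 8,  u(10) = 2,  u(11) = 10,  u(12) = 12,  u(13) = 4,  u(14) = 16,  u(15) = 2,  u(16) = 0,  u(17) = 2,  u(18) = 2,  u(19) = 4,  u(20) = 6,  u(21) = 10,  u(22) = 16,  u(23) = 8,  u(24) = 6,  u(25) = 14,  u(26) = 2.
The sequence repeats with period 24.
The value 16 first appears (with k ≥ 3) at u(3).

3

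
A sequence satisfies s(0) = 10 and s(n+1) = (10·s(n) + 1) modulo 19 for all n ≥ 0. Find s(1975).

s(0) = 10, s(1) = 6, s(2) = 4, s(3) = 3, s(4) = 12, s(5) = 7, s(6) = 14, s(7) = 8, s(8) = 5, s(9) = 13, s(10) = 17, s(11) = 0, s(12) = 1, s(13) = 11, s(14) = 16, s(15) = 9, s(16) = 15, s(17) = 18, s(18) = 10.
The sequence repeats with period 18.
(1975 - 0) mod 18 = 13, so s(1975) = s(13) = 11.

11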